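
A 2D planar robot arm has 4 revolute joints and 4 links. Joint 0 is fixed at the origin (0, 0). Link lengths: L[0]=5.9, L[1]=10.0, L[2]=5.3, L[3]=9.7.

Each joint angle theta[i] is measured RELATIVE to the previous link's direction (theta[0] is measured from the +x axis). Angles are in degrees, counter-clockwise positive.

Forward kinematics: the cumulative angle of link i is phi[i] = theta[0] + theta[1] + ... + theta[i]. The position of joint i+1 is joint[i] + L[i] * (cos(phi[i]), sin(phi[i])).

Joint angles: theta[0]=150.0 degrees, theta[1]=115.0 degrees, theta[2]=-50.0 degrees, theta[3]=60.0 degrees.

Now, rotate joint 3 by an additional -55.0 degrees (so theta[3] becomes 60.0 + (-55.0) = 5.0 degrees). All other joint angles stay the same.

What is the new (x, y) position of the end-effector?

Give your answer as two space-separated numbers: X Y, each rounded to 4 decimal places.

joint[0] = (0.0000, 0.0000)  (base)
link 0: phi[0] = 150 = 150 deg
  cos(150 deg) = -0.8660, sin(150 deg) = 0.5000
  joint[1] = (0.0000, 0.0000) + 5.9 * (-0.8660, 0.5000) = (0.0000 + -5.1095, 0.0000 + 2.9500) = (-5.1095, 2.9500)
link 1: phi[1] = 150 + 115 = 265 deg
  cos(265 deg) = -0.0872, sin(265 deg) = -0.9962
  joint[2] = (-5.1095, 2.9500) + 10 * (-0.0872, -0.9962) = (-5.1095 + -0.8716, 2.9500 + -9.9619) = (-5.9811, -7.0119)
link 2: phi[2] = 150 + 115 + -50 = 215 deg
  cos(215 deg) = -0.8192, sin(215 deg) = -0.5736
  joint[3] = (-5.9811, -7.0119) + 5.3 * (-0.8192, -0.5736) = (-5.9811 + -4.3415, -7.0119 + -3.0400) = (-10.3226, -10.0519)
link 3: phi[3] = 150 + 115 + -50 + 5 = 220 deg
  cos(220 deg) = -0.7660, sin(220 deg) = -0.6428
  joint[4] = (-10.3226, -10.0519) + 9.7 * (-0.7660, -0.6428) = (-10.3226 + -7.4306, -10.0519 + -6.2350) = (-17.7532, -16.2869)
End effector: (-17.7532, -16.2869)

Answer: -17.7532 -16.2869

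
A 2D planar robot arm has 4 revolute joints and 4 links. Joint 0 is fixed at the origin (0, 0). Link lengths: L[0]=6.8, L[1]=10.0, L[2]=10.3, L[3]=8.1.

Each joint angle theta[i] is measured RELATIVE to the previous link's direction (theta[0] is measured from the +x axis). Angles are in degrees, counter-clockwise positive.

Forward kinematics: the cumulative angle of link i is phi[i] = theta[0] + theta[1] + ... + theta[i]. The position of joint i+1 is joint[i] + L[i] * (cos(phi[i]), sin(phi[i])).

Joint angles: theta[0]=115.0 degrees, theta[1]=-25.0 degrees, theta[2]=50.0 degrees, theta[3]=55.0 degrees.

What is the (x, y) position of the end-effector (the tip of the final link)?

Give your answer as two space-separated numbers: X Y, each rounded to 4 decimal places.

Answer: -18.5881 20.6872

Derivation:
joint[0] = (0.0000, 0.0000)  (base)
link 0: phi[0] = 115 = 115 deg
  cos(115 deg) = -0.4226, sin(115 deg) = 0.9063
  joint[1] = (0.0000, 0.0000) + 6.8 * (-0.4226, 0.9063) = (0.0000 + -2.8738, 0.0000 + 6.1629) = (-2.8738, 6.1629)
link 1: phi[1] = 115 + -25 = 90 deg
  cos(90 deg) = 0.0000, sin(90 deg) = 1.0000
  joint[2] = (-2.8738, 6.1629) + 10 * (0.0000, 1.0000) = (-2.8738 + 0.0000, 6.1629 + 10.0000) = (-2.8738, 16.1629)
link 2: phi[2] = 115 + -25 + 50 = 140 deg
  cos(140 deg) = -0.7660, sin(140 deg) = 0.6428
  joint[3] = (-2.8738, 16.1629) + 10.3 * (-0.7660, 0.6428) = (-2.8738 + -7.8903, 16.1629 + 6.6207) = (-10.7641, 22.7836)
link 3: phi[3] = 115 + -25 + 50 + 55 = 195 deg
  cos(195 deg) = -0.9659, sin(195 deg) = -0.2588
  joint[4] = (-10.7641, 22.7836) + 8.1 * (-0.9659, -0.2588) = (-10.7641 + -7.8240, 22.7836 + -2.0964) = (-18.5881, 20.6872)
End effector: (-18.5881, 20.6872)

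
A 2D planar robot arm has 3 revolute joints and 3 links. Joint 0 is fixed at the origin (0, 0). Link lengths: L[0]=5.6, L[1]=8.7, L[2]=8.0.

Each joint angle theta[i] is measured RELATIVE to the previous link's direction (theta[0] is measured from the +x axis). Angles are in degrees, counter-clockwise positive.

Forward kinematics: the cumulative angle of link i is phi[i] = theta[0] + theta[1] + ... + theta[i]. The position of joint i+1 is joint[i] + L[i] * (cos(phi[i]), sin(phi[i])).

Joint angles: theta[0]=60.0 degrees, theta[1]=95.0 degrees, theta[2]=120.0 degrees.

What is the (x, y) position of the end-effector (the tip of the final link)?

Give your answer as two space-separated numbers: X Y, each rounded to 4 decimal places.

joint[0] = (0.0000, 0.0000)  (base)
link 0: phi[0] = 60 = 60 deg
  cos(60 deg) = 0.5000, sin(60 deg) = 0.8660
  joint[1] = (0.0000, 0.0000) + 5.6 * (0.5000, 0.8660) = (0.0000 + 2.8000, 0.0000 + 4.8497) = (2.8000, 4.8497)
link 1: phi[1] = 60 + 95 = 155 deg
  cos(155 deg) = -0.9063, sin(155 deg) = 0.4226
  joint[2] = (2.8000, 4.8497) + 8.7 * (-0.9063, 0.4226) = (2.8000 + -7.8849, 4.8497 + 3.6768) = (-5.0849, 8.5265)
link 2: phi[2] = 60 + 95 + 120 = 275 deg
  cos(275 deg) = 0.0872, sin(275 deg) = -0.9962
  joint[3] = (-5.0849, 8.5265) + 8 * (0.0872, -0.9962) = (-5.0849 + 0.6972, 8.5265 + -7.9696) = (-4.3876, 0.5570)
End effector: (-4.3876, 0.5570)

Answer: -4.3876 0.5570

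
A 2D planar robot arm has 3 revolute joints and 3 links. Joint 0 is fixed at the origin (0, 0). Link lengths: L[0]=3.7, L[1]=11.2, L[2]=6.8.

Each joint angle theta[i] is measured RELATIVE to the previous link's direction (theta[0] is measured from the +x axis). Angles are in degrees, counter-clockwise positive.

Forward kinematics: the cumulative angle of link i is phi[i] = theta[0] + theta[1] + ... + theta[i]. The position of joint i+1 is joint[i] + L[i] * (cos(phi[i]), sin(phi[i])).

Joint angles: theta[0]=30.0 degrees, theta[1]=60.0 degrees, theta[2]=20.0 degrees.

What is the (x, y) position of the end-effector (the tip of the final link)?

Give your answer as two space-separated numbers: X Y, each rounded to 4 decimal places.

Answer: 0.8786 19.4399

Derivation:
joint[0] = (0.0000, 0.0000)  (base)
link 0: phi[0] = 30 = 30 deg
  cos(30 deg) = 0.8660, sin(30 deg) = 0.5000
  joint[1] = (0.0000, 0.0000) + 3.7 * (0.8660, 0.5000) = (0.0000 + 3.2043, 0.0000 + 1.8500) = (3.2043, 1.8500)
link 1: phi[1] = 30 + 60 = 90 deg
  cos(90 deg) = 0.0000, sin(90 deg) = 1.0000
  joint[2] = (3.2043, 1.8500) + 11.2 * (0.0000, 1.0000) = (3.2043 + 0.0000, 1.8500 + 11.2000) = (3.2043, 13.0500)
link 2: phi[2] = 30 + 60 + 20 = 110 deg
  cos(110 deg) = -0.3420, sin(110 deg) = 0.9397
  joint[3] = (3.2043, 13.0500) + 6.8 * (-0.3420, 0.9397) = (3.2043 + -2.3257, 13.0500 + 6.3899) = (0.8786, 19.4399)
End effector: (0.8786, 19.4399)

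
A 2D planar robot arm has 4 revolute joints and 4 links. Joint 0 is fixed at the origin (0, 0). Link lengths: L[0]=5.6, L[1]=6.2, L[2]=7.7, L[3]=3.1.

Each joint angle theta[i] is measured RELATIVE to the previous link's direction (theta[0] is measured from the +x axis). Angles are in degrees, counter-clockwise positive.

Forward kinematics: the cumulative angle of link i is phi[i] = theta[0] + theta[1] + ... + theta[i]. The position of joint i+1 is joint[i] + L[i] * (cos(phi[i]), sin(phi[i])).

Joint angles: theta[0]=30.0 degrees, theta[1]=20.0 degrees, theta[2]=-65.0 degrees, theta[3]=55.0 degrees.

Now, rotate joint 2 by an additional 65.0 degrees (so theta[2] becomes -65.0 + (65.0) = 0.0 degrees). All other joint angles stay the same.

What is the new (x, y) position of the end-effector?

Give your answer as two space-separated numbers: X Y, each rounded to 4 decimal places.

Answer: 12.9822 16.4424

Derivation:
joint[0] = (0.0000, 0.0000)  (base)
link 0: phi[0] = 30 = 30 deg
  cos(30 deg) = 0.8660, sin(30 deg) = 0.5000
  joint[1] = (0.0000, 0.0000) + 5.6 * (0.8660, 0.5000) = (0.0000 + 4.8497, 0.0000 + 2.8000) = (4.8497, 2.8000)
link 1: phi[1] = 30 + 20 = 50 deg
  cos(50 deg) = 0.6428, sin(50 deg) = 0.7660
  joint[2] = (4.8497, 2.8000) + 6.2 * (0.6428, 0.7660) = (4.8497 + 3.9853, 2.8000 + 4.7495) = (8.8350, 7.5495)
link 2: phi[2] = 30 + 20 + 0 = 50 deg
  cos(50 deg) = 0.6428, sin(50 deg) = 0.7660
  joint[3] = (8.8350, 7.5495) + 7.7 * (0.6428, 0.7660) = (8.8350 + 4.9495, 7.5495 + 5.8985) = (13.7845, 13.4480)
link 3: phi[3] = 30 + 20 + 0 + 55 = 105 deg
  cos(105 deg) = -0.2588, sin(105 deg) = 0.9659
  joint[4] = (13.7845, 13.4480) + 3.1 * (-0.2588, 0.9659) = (13.7845 + -0.8023, 13.4480 + 2.9944) = (12.9822, 16.4424)
End effector: (12.9822, 16.4424)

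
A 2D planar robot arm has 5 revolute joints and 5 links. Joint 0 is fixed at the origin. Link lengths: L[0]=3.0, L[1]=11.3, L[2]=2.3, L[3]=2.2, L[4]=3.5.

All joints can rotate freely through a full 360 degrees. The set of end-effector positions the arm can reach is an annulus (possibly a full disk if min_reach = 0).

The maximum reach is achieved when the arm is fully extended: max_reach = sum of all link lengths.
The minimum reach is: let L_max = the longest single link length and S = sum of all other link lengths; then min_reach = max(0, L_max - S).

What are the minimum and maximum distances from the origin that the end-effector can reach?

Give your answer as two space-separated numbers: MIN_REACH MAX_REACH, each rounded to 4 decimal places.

Link lengths: [3.0, 11.3, 2.3, 2.2, 3.5]
max_reach = 3 + 11.3 + 2.3 + 2.2 + 3.5 = 22.3
L_max = max([3.0, 11.3, 2.3, 2.2, 3.5]) = 11.3
S (sum of others) = 22.3 - 11.3 = 11
min_reach = max(0, 11.3 - 11) = max(0, 0.3) = 0.3

Answer: 0.3000 22.3000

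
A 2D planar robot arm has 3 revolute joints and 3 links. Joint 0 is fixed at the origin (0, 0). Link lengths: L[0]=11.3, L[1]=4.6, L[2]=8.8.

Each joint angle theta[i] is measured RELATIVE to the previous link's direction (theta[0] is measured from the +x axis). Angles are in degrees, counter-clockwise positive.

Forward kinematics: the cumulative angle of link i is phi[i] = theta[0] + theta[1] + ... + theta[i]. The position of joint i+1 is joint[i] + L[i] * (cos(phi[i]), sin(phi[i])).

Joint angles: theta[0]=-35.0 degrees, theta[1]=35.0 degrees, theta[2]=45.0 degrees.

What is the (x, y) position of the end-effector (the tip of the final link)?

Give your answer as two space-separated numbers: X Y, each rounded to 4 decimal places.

joint[0] = (0.0000, 0.0000)  (base)
link 0: phi[0] = -35 = -35 deg
  cos(-35 deg) = 0.8192, sin(-35 deg) = -0.5736
  joint[1] = (0.0000, 0.0000) + 11.3 * (0.8192, -0.5736) = (0.0000 + 9.2564, 0.0000 + -6.4814) = (9.2564, -6.4814)
link 1: phi[1] = -35 + 35 = 0 deg
  cos(0 deg) = 1.0000, sin(0 deg) = 0.0000
  joint[2] = (9.2564, -6.4814) + 4.6 * (1.0000, 0.0000) = (9.2564 + 4.6000, -6.4814 + 0.0000) = (13.8564, -6.4814)
link 2: phi[2] = -35 + 35 + 45 = 45 deg
  cos(45 deg) = 0.7071, sin(45 deg) = 0.7071
  joint[3] = (13.8564, -6.4814) + 8.8 * (0.7071, 0.7071) = (13.8564 + 6.2225, -6.4814 + 6.2225) = (20.0790, -0.2589)
End effector: (20.0790, -0.2589)

Answer: 20.0790 -0.2589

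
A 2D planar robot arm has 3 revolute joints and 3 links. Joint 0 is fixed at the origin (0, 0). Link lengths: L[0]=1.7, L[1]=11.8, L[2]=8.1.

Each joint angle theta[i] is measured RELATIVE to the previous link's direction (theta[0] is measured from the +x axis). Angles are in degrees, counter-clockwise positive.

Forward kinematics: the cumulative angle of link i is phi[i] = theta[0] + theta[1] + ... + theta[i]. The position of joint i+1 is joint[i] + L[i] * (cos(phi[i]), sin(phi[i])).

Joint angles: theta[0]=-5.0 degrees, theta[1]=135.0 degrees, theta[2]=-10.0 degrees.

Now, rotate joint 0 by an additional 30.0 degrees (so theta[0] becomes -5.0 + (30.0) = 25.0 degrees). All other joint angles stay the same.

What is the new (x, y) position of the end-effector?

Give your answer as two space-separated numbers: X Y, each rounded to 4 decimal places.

Answer: -16.5625 8.8043

Derivation:
joint[0] = (0.0000, 0.0000)  (base)
link 0: phi[0] = 25 = 25 deg
  cos(25 deg) = 0.9063, sin(25 deg) = 0.4226
  joint[1] = (0.0000, 0.0000) + 1.7 * (0.9063, 0.4226) = (0.0000 + 1.5407, 0.0000 + 0.7185) = (1.5407, 0.7185)
link 1: phi[1] = 25 + 135 = 160 deg
  cos(160 deg) = -0.9397, sin(160 deg) = 0.3420
  joint[2] = (1.5407, 0.7185) + 11.8 * (-0.9397, 0.3420) = (1.5407 + -11.0884, 0.7185 + 4.0358) = (-9.5476, 4.7543)
link 2: phi[2] = 25 + 135 + -10 = 150 deg
  cos(150 deg) = -0.8660, sin(150 deg) = 0.5000
  joint[3] = (-9.5476, 4.7543) + 8.1 * (-0.8660, 0.5000) = (-9.5476 + -7.0148, 4.7543 + 4.0500) = (-16.5625, 8.8043)
End effector: (-16.5625, 8.8043)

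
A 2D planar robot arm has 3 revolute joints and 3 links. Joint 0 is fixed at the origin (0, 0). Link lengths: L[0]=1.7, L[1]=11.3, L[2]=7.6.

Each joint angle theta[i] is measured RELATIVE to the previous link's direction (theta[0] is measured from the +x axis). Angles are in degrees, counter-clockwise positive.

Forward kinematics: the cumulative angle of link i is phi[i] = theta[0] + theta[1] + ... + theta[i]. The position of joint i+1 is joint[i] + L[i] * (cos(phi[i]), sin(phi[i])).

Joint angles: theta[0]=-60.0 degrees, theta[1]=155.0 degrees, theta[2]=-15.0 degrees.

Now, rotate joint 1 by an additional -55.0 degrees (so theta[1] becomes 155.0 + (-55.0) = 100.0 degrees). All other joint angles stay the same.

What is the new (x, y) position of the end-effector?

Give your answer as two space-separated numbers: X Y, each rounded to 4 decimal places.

Answer: 16.3942 9.0032

Derivation:
joint[0] = (0.0000, 0.0000)  (base)
link 0: phi[0] = -60 = -60 deg
  cos(-60 deg) = 0.5000, sin(-60 deg) = -0.8660
  joint[1] = (0.0000, 0.0000) + 1.7 * (0.5000, -0.8660) = (0.0000 + 0.8500, 0.0000 + -1.4722) = (0.8500, -1.4722)
link 1: phi[1] = -60 + 100 = 40 deg
  cos(40 deg) = 0.7660, sin(40 deg) = 0.6428
  joint[2] = (0.8500, -1.4722) + 11.3 * (0.7660, 0.6428) = (0.8500 + 8.6563, -1.4722 + 7.2635) = (9.5063, 5.7913)
link 2: phi[2] = -60 + 100 + -15 = 25 deg
  cos(25 deg) = 0.9063, sin(25 deg) = 0.4226
  joint[3] = (9.5063, 5.7913) + 7.6 * (0.9063, 0.4226) = (9.5063 + 6.8879, 5.7913 + 3.2119) = (16.3942, 9.0032)
End effector: (16.3942, 9.0032)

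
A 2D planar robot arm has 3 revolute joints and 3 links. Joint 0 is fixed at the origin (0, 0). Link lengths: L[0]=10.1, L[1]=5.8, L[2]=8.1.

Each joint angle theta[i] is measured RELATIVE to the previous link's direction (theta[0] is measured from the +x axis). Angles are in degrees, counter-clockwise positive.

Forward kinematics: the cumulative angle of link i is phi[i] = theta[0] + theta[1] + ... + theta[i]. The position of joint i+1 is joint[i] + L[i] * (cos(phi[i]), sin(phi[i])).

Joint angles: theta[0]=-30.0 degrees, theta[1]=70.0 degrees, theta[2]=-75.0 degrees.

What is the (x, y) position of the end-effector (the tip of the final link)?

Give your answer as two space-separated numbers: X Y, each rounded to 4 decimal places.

joint[0] = (0.0000, 0.0000)  (base)
link 0: phi[0] = -30 = -30 deg
  cos(-30 deg) = 0.8660, sin(-30 deg) = -0.5000
  joint[1] = (0.0000, 0.0000) + 10.1 * (0.8660, -0.5000) = (0.0000 + 8.7469, 0.0000 + -5.0500) = (8.7469, -5.0500)
link 1: phi[1] = -30 + 70 = 40 deg
  cos(40 deg) = 0.7660, sin(40 deg) = 0.6428
  joint[2] = (8.7469, -5.0500) + 5.8 * (0.7660, 0.6428) = (8.7469 + 4.4431, -5.0500 + 3.7282) = (13.1899, -1.3218)
link 2: phi[2] = -30 + 70 + -75 = -35 deg
  cos(-35 deg) = 0.8192, sin(-35 deg) = -0.5736
  joint[3] = (13.1899, -1.3218) + 8.1 * (0.8192, -0.5736) = (13.1899 + 6.6351, -1.3218 + -4.6460) = (19.8250, -5.9678)
End effector: (19.8250, -5.9678)

Answer: 19.8250 -5.9678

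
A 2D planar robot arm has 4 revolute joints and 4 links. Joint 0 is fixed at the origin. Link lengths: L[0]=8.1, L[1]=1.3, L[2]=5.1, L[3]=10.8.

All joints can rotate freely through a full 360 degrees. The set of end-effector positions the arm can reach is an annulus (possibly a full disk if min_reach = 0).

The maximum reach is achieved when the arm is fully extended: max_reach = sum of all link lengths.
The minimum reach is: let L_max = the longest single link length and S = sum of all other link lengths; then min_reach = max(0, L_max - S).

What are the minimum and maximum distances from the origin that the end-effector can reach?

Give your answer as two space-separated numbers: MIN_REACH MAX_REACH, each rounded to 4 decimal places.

Answer: 0.0000 25.3000

Derivation:
Link lengths: [8.1, 1.3, 5.1, 10.8]
max_reach = 8.1 + 1.3 + 5.1 + 10.8 = 25.3
L_max = max([8.1, 1.3, 5.1, 10.8]) = 10.8
S (sum of others) = 25.3 - 10.8 = 14.5
min_reach = max(0, 10.8 - 14.5) = max(0, -3.7) = 0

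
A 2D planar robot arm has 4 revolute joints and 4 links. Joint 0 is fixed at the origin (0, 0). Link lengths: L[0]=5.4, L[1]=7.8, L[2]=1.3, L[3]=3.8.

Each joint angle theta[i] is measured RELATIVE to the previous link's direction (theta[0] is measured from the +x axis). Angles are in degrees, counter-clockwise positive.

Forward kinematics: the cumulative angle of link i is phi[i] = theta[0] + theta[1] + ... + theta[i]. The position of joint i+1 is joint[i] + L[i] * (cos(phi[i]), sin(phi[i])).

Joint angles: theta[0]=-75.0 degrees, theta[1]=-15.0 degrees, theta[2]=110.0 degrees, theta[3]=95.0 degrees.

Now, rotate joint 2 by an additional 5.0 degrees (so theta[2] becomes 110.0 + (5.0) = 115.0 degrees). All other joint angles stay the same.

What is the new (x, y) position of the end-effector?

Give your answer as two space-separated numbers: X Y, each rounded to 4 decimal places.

Answer: 0.6758 -9.1757

Derivation:
joint[0] = (0.0000, 0.0000)  (base)
link 0: phi[0] = -75 = -75 deg
  cos(-75 deg) = 0.2588, sin(-75 deg) = -0.9659
  joint[1] = (0.0000, 0.0000) + 5.4 * (0.2588, -0.9659) = (0.0000 + 1.3976, 0.0000 + -5.2160) = (1.3976, -5.2160)
link 1: phi[1] = -75 + -15 = -90 deg
  cos(-90 deg) = 0.0000, sin(-90 deg) = -1.0000
  joint[2] = (1.3976, -5.2160) + 7.8 * (0.0000, -1.0000) = (1.3976 + 0.0000, -5.2160 + -7.8000) = (1.3976, -13.0160)
link 2: phi[2] = -75 + -15 + 115 = 25 deg
  cos(25 deg) = 0.9063, sin(25 deg) = 0.4226
  joint[3] = (1.3976, -13.0160) + 1.3 * (0.9063, 0.4226) = (1.3976 + 1.1782, -13.0160 + 0.5494) = (2.5758, -12.4666)
link 3: phi[3] = -75 + -15 + 115 + 95 = 120 deg
  cos(120 deg) = -0.5000, sin(120 deg) = 0.8660
  joint[4] = (2.5758, -12.4666) + 3.8 * (-0.5000, 0.8660) = (2.5758 + -1.9000, -12.4666 + 3.2909) = (0.6758, -9.1757)
End effector: (0.6758, -9.1757)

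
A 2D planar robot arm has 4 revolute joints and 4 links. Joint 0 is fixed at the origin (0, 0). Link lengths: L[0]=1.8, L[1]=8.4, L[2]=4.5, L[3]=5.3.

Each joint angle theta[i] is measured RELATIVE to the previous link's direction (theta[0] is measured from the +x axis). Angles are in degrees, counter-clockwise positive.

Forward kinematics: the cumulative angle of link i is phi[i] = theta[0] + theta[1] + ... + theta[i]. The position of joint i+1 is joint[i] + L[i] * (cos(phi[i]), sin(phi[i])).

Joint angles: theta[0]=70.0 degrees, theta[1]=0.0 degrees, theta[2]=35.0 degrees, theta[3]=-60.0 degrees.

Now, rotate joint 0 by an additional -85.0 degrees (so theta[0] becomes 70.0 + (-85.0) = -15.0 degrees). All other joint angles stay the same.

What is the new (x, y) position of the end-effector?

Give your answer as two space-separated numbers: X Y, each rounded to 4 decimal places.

joint[0] = (0.0000, 0.0000)  (base)
link 0: phi[0] = -15 = -15 deg
  cos(-15 deg) = 0.9659, sin(-15 deg) = -0.2588
  joint[1] = (0.0000, 0.0000) + 1.8 * (0.9659, -0.2588) = (0.0000 + 1.7387, 0.0000 + -0.4659) = (1.7387, -0.4659)
link 1: phi[1] = -15 + 0 = -15 deg
  cos(-15 deg) = 0.9659, sin(-15 deg) = -0.2588
  joint[2] = (1.7387, -0.4659) + 8.4 * (0.9659, -0.2588) = (1.7387 + 8.1138, -0.4659 + -2.1741) = (9.8524, -2.6400)
link 2: phi[2] = -15 + 0 + 35 = 20 deg
  cos(20 deg) = 0.9397, sin(20 deg) = 0.3420
  joint[3] = (9.8524, -2.6400) + 4.5 * (0.9397, 0.3420) = (9.8524 + 4.2286, -2.6400 + 1.5391) = (14.0811, -1.1009)
link 3: phi[3] = -15 + 0 + 35 + -60 = -40 deg
  cos(-40 deg) = 0.7660, sin(-40 deg) = -0.6428
  joint[4] = (14.0811, -1.1009) + 5.3 * (0.7660, -0.6428) = (14.0811 + 4.0600, -1.1009 + -3.4068) = (18.1411, -4.5076)
End effector: (18.1411, -4.5076)

Answer: 18.1411 -4.5076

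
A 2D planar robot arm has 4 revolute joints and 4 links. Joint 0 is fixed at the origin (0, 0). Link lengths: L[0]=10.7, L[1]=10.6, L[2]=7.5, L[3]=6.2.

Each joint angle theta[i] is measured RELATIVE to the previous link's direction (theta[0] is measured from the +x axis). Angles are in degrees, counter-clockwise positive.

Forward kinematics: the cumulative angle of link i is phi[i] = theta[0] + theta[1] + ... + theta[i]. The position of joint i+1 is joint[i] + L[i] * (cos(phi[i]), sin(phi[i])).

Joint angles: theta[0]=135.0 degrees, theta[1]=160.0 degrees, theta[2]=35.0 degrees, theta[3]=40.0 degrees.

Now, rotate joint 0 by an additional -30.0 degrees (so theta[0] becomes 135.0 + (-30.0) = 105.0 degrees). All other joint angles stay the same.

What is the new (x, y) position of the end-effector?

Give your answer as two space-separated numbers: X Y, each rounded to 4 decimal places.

Answer: 5.8829 -8.8400

Derivation:
joint[0] = (0.0000, 0.0000)  (base)
link 0: phi[0] = 105 = 105 deg
  cos(105 deg) = -0.2588, sin(105 deg) = 0.9659
  joint[1] = (0.0000, 0.0000) + 10.7 * (-0.2588, 0.9659) = (0.0000 + -2.7694, 0.0000 + 10.3354) = (-2.7694, 10.3354)
link 1: phi[1] = 105 + 160 = 265 deg
  cos(265 deg) = -0.0872, sin(265 deg) = -0.9962
  joint[2] = (-2.7694, 10.3354) + 10.6 * (-0.0872, -0.9962) = (-2.7694 + -0.9239, 10.3354 + -10.5597) = (-3.6932, -0.2243)
link 2: phi[2] = 105 + 160 + 35 = 300 deg
  cos(300 deg) = 0.5000, sin(300 deg) = -0.8660
  joint[3] = (-3.6932, -0.2243) + 7.5 * (0.5000, -0.8660) = (-3.6932 + 3.7500, -0.2243 + -6.4952) = (0.0568, -6.7194)
link 3: phi[3] = 105 + 160 + 35 + 40 = 340 deg
  cos(340 deg) = 0.9397, sin(340 deg) = -0.3420
  joint[4] = (0.0568, -6.7194) + 6.2 * (0.9397, -0.3420) = (0.0568 + 5.8261, -6.7194 + -2.1205) = (5.8829, -8.8400)
End effector: (5.8829, -8.8400)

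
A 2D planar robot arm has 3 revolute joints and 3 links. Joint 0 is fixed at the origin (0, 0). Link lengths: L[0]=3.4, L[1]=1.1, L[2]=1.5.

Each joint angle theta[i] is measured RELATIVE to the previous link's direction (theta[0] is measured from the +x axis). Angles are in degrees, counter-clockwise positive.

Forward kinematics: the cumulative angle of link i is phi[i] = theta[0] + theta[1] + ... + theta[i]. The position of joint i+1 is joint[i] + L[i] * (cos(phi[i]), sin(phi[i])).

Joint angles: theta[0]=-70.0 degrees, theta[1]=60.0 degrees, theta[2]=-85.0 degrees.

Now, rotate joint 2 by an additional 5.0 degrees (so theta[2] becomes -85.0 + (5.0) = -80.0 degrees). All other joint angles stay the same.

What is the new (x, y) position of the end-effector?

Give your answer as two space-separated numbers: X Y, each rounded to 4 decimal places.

Answer: 2.2462 -4.8860

Derivation:
joint[0] = (0.0000, 0.0000)  (base)
link 0: phi[0] = -70 = -70 deg
  cos(-70 deg) = 0.3420, sin(-70 deg) = -0.9397
  joint[1] = (0.0000, 0.0000) + 3.4 * (0.3420, -0.9397) = (0.0000 + 1.1629, 0.0000 + -3.1950) = (1.1629, -3.1950)
link 1: phi[1] = -70 + 60 = -10 deg
  cos(-10 deg) = 0.9848, sin(-10 deg) = -0.1736
  joint[2] = (1.1629, -3.1950) + 1.1 * (0.9848, -0.1736) = (1.1629 + 1.0833, -3.1950 + -0.1910) = (2.2462, -3.3860)
link 2: phi[2] = -70 + 60 + -80 = -90 deg
  cos(-90 deg) = 0.0000, sin(-90 deg) = -1.0000
  joint[3] = (2.2462, -3.3860) + 1.5 * (0.0000, -1.0000) = (2.2462 + 0.0000, -3.3860 + -1.5000) = (2.2462, -4.8860)
End effector: (2.2462, -4.8860)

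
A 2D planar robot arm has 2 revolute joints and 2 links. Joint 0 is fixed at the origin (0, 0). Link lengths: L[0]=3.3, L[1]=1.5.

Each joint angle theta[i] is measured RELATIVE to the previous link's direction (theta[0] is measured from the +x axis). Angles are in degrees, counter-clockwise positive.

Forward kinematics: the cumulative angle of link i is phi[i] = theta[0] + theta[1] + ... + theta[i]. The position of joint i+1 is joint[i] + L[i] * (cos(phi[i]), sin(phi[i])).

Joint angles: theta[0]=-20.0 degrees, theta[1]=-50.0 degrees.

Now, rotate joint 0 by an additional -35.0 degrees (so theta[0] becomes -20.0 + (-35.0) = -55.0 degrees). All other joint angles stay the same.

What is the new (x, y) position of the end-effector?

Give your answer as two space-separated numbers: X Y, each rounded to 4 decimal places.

Answer: 1.5046 -4.1521

Derivation:
joint[0] = (0.0000, 0.0000)  (base)
link 0: phi[0] = -55 = -55 deg
  cos(-55 deg) = 0.5736, sin(-55 deg) = -0.8192
  joint[1] = (0.0000, 0.0000) + 3.3 * (0.5736, -0.8192) = (0.0000 + 1.8928, 0.0000 + -2.7032) = (1.8928, -2.7032)
link 1: phi[1] = -55 + -50 = -105 deg
  cos(-105 deg) = -0.2588, sin(-105 deg) = -0.9659
  joint[2] = (1.8928, -2.7032) + 1.5 * (-0.2588, -0.9659) = (1.8928 + -0.3882, -2.7032 + -1.4489) = (1.5046, -4.1521)
End effector: (1.5046, -4.1521)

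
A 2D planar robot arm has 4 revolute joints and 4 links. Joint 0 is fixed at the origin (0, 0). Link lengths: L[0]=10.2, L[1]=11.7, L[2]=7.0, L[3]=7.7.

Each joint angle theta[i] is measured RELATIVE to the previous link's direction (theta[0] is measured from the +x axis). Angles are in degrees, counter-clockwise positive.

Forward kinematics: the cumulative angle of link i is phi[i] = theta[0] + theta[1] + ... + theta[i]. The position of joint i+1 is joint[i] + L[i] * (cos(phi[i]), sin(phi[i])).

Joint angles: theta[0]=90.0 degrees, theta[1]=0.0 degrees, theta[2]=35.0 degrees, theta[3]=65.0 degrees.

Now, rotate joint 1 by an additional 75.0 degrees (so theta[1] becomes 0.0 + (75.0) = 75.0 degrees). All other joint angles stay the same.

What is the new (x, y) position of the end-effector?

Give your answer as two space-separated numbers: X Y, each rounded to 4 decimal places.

Answer: -18.5503 3.1633

Derivation:
joint[0] = (0.0000, 0.0000)  (base)
link 0: phi[0] = 90 = 90 deg
  cos(90 deg) = 0.0000, sin(90 deg) = 1.0000
  joint[1] = (0.0000, 0.0000) + 10.2 * (0.0000, 1.0000) = (0.0000 + 0.0000, 0.0000 + 10.2000) = (0.0000, 10.2000)
link 1: phi[1] = 90 + 75 = 165 deg
  cos(165 deg) = -0.9659, sin(165 deg) = 0.2588
  joint[2] = (0.0000, 10.2000) + 11.7 * (-0.9659, 0.2588) = (0.0000 + -11.3013, 10.2000 + 3.0282) = (-11.3013, 13.2282)
link 2: phi[2] = 90 + 75 + 35 = 200 deg
  cos(200 deg) = -0.9397, sin(200 deg) = -0.3420
  joint[3] = (-11.3013, 13.2282) + 7 * (-0.9397, -0.3420) = (-11.3013 + -6.5778, 13.2282 + -2.3941) = (-17.8792, 10.8340)
link 3: phi[3] = 90 + 75 + 35 + 65 = 265 deg
  cos(265 deg) = -0.0872, sin(265 deg) = -0.9962
  joint[4] = (-17.8792, 10.8340) + 7.7 * (-0.0872, -0.9962) = (-17.8792 + -0.6711, 10.8340 + -7.6707) = (-18.5503, 3.1633)
End effector: (-18.5503, 3.1633)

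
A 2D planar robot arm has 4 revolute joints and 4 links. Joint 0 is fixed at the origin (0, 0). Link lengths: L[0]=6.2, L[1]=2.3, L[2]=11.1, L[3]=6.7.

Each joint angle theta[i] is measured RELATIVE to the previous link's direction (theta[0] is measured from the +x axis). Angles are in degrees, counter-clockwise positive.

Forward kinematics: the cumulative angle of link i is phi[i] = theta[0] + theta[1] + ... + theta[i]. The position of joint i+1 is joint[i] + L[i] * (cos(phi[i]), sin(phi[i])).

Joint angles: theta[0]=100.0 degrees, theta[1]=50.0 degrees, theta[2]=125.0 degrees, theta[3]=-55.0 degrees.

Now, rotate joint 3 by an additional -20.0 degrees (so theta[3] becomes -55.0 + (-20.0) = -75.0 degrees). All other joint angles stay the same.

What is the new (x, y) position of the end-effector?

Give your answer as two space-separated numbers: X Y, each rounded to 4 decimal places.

Answer: -8.3970 -6.0935

Derivation:
joint[0] = (0.0000, 0.0000)  (base)
link 0: phi[0] = 100 = 100 deg
  cos(100 deg) = -0.1736, sin(100 deg) = 0.9848
  joint[1] = (0.0000, 0.0000) + 6.2 * (-0.1736, 0.9848) = (0.0000 + -1.0766, 0.0000 + 6.1058) = (-1.0766, 6.1058)
link 1: phi[1] = 100 + 50 = 150 deg
  cos(150 deg) = -0.8660, sin(150 deg) = 0.5000
  joint[2] = (-1.0766, 6.1058) + 2.3 * (-0.8660, 0.5000) = (-1.0766 + -1.9919, 6.1058 + 1.1500) = (-3.0685, 7.2558)
link 2: phi[2] = 100 + 50 + 125 = 275 deg
  cos(275 deg) = 0.0872, sin(275 deg) = -0.9962
  joint[3] = (-3.0685, 7.2558) + 11.1 * (0.0872, -0.9962) = (-3.0685 + 0.9674, 7.2558 + -11.0578) = (-2.1010, -3.8020)
link 3: phi[3] = 100 + 50 + 125 + -75 = 200 deg
  cos(200 deg) = -0.9397, sin(200 deg) = -0.3420
  joint[4] = (-2.1010, -3.8020) + 6.7 * (-0.9397, -0.3420) = (-2.1010 + -6.2959, -3.8020 + -2.2915) = (-8.3970, -6.0935)
End effector: (-8.3970, -6.0935)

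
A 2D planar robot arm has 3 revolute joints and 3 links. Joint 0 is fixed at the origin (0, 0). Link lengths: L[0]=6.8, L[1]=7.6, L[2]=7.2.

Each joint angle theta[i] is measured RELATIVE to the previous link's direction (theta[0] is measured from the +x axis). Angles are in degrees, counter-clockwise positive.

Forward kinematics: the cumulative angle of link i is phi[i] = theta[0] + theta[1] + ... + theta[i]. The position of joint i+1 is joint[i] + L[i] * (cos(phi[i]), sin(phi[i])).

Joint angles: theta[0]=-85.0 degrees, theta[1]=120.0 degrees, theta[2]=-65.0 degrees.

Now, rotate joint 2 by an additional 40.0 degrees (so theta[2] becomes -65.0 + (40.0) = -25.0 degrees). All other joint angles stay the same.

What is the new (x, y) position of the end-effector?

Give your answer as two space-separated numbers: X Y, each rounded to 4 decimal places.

Answer: 13.9088 -1.1647

Derivation:
joint[0] = (0.0000, 0.0000)  (base)
link 0: phi[0] = -85 = -85 deg
  cos(-85 deg) = 0.0872, sin(-85 deg) = -0.9962
  joint[1] = (0.0000, 0.0000) + 6.8 * (0.0872, -0.9962) = (0.0000 + 0.5927, 0.0000 + -6.7741) = (0.5927, -6.7741)
link 1: phi[1] = -85 + 120 = 35 deg
  cos(35 deg) = 0.8192, sin(35 deg) = 0.5736
  joint[2] = (0.5927, -6.7741) + 7.6 * (0.8192, 0.5736) = (0.5927 + 6.2256, -6.7741 + 4.3592) = (6.8182, -2.4149)
link 2: phi[2] = -85 + 120 + -25 = 10 deg
  cos(10 deg) = 0.9848, sin(10 deg) = 0.1736
  joint[3] = (6.8182, -2.4149) + 7.2 * (0.9848, 0.1736) = (6.8182 + 7.0906, -2.4149 + 1.2503) = (13.9088, -1.1647)
End effector: (13.9088, -1.1647)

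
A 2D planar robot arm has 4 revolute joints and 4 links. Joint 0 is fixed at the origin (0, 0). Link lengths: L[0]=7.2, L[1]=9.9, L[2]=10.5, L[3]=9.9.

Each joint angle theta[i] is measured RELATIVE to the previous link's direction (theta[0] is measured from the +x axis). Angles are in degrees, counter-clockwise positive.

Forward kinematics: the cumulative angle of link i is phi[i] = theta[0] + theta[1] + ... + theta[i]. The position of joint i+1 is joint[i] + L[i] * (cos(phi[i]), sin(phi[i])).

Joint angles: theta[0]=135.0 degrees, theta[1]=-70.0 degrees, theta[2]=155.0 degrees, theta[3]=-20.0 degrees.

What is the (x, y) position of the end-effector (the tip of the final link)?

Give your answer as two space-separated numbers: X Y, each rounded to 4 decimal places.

joint[0] = (0.0000, 0.0000)  (base)
link 0: phi[0] = 135 = 135 deg
  cos(135 deg) = -0.7071, sin(135 deg) = 0.7071
  joint[1] = (0.0000, 0.0000) + 7.2 * (-0.7071, 0.7071) = (0.0000 + -5.0912, 0.0000 + 5.0912) = (-5.0912, 5.0912)
link 1: phi[1] = 135 + -70 = 65 deg
  cos(65 deg) = 0.4226, sin(65 deg) = 0.9063
  joint[2] = (-5.0912, 5.0912) + 9.9 * (0.4226, 0.9063) = (-5.0912 + 4.1839, 5.0912 + 8.9724) = (-0.9072, 14.0636)
link 2: phi[2] = 135 + -70 + 155 = 220 deg
  cos(220 deg) = -0.7660, sin(220 deg) = -0.6428
  joint[3] = (-0.9072, 14.0636) + 10.5 * (-0.7660, -0.6428) = (-0.9072 + -8.0435, 14.0636 + -6.7493) = (-8.9507, 7.3143)
link 3: phi[3] = 135 + -70 + 155 + -20 = 200 deg
  cos(200 deg) = -0.9397, sin(200 deg) = -0.3420
  joint[4] = (-8.9507, 7.3143) + 9.9 * (-0.9397, -0.3420) = (-8.9507 + -9.3030, 7.3143 + -3.3860) = (-18.2537, 3.9283)
End effector: (-18.2537, 3.9283)

Answer: -18.2537 3.9283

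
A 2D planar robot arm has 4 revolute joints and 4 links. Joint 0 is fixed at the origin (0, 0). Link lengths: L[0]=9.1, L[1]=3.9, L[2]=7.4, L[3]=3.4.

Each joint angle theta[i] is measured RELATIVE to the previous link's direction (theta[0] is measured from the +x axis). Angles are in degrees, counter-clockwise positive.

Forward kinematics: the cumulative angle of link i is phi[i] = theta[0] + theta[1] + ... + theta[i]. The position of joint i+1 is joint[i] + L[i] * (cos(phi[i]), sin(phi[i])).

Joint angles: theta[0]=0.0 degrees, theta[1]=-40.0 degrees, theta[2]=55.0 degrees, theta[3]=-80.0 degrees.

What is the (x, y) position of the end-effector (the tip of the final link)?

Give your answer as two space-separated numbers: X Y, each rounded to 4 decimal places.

joint[0] = (0.0000, 0.0000)  (base)
link 0: phi[0] = 0 = 0 deg
  cos(0 deg) = 1.0000, sin(0 deg) = 0.0000
  joint[1] = (0.0000, 0.0000) + 9.1 * (1.0000, 0.0000) = (0.0000 + 9.1000, 0.0000 + 0.0000) = (9.1000, 0.0000)
link 1: phi[1] = 0 + -40 = -40 deg
  cos(-40 deg) = 0.7660, sin(-40 deg) = -0.6428
  joint[2] = (9.1000, 0.0000) + 3.9 * (0.7660, -0.6428) = (9.1000 + 2.9876, 0.0000 + -2.5069) = (12.0876, -2.5069)
link 2: phi[2] = 0 + -40 + 55 = 15 deg
  cos(15 deg) = 0.9659, sin(15 deg) = 0.2588
  joint[3] = (12.0876, -2.5069) + 7.4 * (0.9659, 0.2588) = (12.0876 + 7.1479, -2.5069 + 1.9153) = (19.2354, -0.5916)
link 3: phi[3] = 0 + -40 + 55 + -80 = -65 deg
  cos(-65 deg) = 0.4226, sin(-65 deg) = -0.9063
  joint[4] = (19.2354, -0.5916) + 3.4 * (0.4226, -0.9063) = (19.2354 + 1.4369, -0.5916 + -3.0814) = (20.6723, -3.6731)
End effector: (20.6723, -3.6731)

Answer: 20.6723 -3.6731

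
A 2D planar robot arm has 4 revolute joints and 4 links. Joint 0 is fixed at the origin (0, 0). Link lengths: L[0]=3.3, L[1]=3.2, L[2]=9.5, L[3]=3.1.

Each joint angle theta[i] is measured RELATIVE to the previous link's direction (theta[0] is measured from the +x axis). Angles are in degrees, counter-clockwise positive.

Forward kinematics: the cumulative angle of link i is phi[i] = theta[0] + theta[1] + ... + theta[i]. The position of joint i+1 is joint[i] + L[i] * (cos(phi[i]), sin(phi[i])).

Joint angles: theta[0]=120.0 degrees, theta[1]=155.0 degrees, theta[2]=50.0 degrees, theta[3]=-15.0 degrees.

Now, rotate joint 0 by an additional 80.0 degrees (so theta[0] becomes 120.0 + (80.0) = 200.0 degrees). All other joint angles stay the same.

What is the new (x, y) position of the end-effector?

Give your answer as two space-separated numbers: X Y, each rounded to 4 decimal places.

Answer: 9.4890 6.8599

Derivation:
joint[0] = (0.0000, 0.0000)  (base)
link 0: phi[0] = 200 = 200 deg
  cos(200 deg) = -0.9397, sin(200 deg) = -0.3420
  joint[1] = (0.0000, 0.0000) + 3.3 * (-0.9397, -0.3420) = (0.0000 + -3.1010, 0.0000 + -1.1287) = (-3.1010, -1.1287)
link 1: phi[1] = 200 + 155 = 355 deg
  cos(355 deg) = 0.9962, sin(355 deg) = -0.0872
  joint[2] = (-3.1010, -1.1287) + 3.2 * (0.9962, -0.0872) = (-3.1010 + 3.1878, -1.1287 + -0.2789) = (0.0868, -1.4076)
link 2: phi[2] = 200 + 155 + 50 = 405 deg
  cos(405 deg) = 0.7071, sin(405 deg) = 0.7071
  joint[3] = (0.0868, -1.4076) + 9.5 * (0.7071, 0.7071) = (0.0868 + 6.7175, -1.4076 + 6.7175) = (6.8044, 5.3099)
link 3: phi[3] = 200 + 155 + 50 + -15 = 390 deg
  cos(390 deg) = 0.8660, sin(390 deg) = 0.5000
  joint[4] = (6.8044, 5.3099) + 3.1 * (0.8660, 0.5000) = (6.8044 + 2.6847, 5.3099 + 1.5500) = (9.4890, 6.8599)
End effector: (9.4890, 6.8599)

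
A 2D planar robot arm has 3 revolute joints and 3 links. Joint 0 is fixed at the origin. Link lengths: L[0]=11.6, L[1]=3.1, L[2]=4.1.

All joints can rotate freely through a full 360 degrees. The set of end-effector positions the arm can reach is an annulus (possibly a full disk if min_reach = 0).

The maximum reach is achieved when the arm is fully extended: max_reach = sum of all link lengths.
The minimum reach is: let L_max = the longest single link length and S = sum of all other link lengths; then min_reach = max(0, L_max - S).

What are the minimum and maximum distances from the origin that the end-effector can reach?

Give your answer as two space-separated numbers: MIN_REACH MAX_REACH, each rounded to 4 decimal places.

Link lengths: [11.6, 3.1, 4.1]
max_reach = 11.6 + 3.1 + 4.1 = 18.8
L_max = max([11.6, 3.1, 4.1]) = 11.6
S (sum of others) = 18.8 - 11.6 = 7.2
min_reach = max(0, 11.6 - 7.2) = max(0, 4.4) = 4.4

Answer: 4.4000 18.8000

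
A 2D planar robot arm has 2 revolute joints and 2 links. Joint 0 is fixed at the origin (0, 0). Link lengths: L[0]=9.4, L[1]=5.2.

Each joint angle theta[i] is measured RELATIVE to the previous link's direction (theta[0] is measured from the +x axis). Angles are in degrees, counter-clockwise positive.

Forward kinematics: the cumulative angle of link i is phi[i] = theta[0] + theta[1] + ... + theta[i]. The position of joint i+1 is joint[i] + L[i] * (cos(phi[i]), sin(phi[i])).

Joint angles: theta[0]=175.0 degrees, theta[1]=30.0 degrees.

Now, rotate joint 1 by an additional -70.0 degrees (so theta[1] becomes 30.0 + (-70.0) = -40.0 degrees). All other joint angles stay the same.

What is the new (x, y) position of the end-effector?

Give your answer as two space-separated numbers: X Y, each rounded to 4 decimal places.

Answer: -13.0412 4.4962

Derivation:
joint[0] = (0.0000, 0.0000)  (base)
link 0: phi[0] = 175 = 175 deg
  cos(175 deg) = -0.9962, sin(175 deg) = 0.0872
  joint[1] = (0.0000, 0.0000) + 9.4 * (-0.9962, 0.0872) = (0.0000 + -9.3642, 0.0000 + 0.8193) = (-9.3642, 0.8193)
link 1: phi[1] = 175 + -40 = 135 deg
  cos(135 deg) = -0.7071, sin(135 deg) = 0.7071
  joint[2] = (-9.3642, 0.8193) + 5.2 * (-0.7071, 0.7071) = (-9.3642 + -3.6770, 0.8193 + 3.6770) = (-13.0412, 4.4962)
End effector: (-13.0412, 4.4962)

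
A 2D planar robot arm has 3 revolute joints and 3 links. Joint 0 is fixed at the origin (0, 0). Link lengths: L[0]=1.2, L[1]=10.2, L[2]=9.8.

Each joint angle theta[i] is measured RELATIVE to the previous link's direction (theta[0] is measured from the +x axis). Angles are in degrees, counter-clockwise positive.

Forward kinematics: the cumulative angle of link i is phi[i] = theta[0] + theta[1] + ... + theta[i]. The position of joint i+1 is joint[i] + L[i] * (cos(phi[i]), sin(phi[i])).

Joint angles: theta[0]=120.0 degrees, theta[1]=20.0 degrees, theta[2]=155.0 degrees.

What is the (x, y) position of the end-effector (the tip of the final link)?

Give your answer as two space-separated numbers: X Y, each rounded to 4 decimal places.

joint[0] = (0.0000, 0.0000)  (base)
link 0: phi[0] = 120 = 120 deg
  cos(120 deg) = -0.5000, sin(120 deg) = 0.8660
  joint[1] = (0.0000, 0.0000) + 1.2 * (-0.5000, 0.8660) = (0.0000 + -0.6000, 0.0000 + 1.0392) = (-0.6000, 1.0392)
link 1: phi[1] = 120 + 20 = 140 deg
  cos(140 deg) = -0.7660, sin(140 deg) = 0.6428
  joint[2] = (-0.6000, 1.0392) + 10.2 * (-0.7660, 0.6428) = (-0.6000 + -7.8137, 1.0392 + 6.5564) = (-8.4137, 7.5957)
link 2: phi[2] = 120 + 20 + 155 = 295 deg
  cos(295 deg) = 0.4226, sin(295 deg) = -0.9063
  joint[3] = (-8.4137, 7.5957) + 9.8 * (0.4226, -0.9063) = (-8.4137 + 4.1417, 7.5957 + -8.8818) = (-4.2720, -1.2862)
End effector: (-4.2720, -1.2862)

Answer: -4.2720 -1.2862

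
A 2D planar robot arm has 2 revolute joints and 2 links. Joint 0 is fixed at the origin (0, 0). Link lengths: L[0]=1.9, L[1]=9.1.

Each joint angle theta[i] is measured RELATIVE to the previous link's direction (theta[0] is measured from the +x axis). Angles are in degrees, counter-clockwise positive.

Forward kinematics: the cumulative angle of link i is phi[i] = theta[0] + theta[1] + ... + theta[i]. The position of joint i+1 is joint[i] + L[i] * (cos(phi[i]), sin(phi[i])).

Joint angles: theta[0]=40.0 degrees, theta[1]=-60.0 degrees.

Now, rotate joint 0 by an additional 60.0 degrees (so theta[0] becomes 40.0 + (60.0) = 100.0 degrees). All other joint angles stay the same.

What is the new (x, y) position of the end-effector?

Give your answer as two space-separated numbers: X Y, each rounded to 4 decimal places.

Answer: 6.6411 7.7205

Derivation:
joint[0] = (0.0000, 0.0000)  (base)
link 0: phi[0] = 100 = 100 deg
  cos(100 deg) = -0.1736, sin(100 deg) = 0.9848
  joint[1] = (0.0000, 0.0000) + 1.9 * (-0.1736, 0.9848) = (0.0000 + -0.3299, 0.0000 + 1.8711) = (-0.3299, 1.8711)
link 1: phi[1] = 100 + -60 = 40 deg
  cos(40 deg) = 0.7660, sin(40 deg) = 0.6428
  joint[2] = (-0.3299, 1.8711) + 9.1 * (0.7660, 0.6428) = (-0.3299 + 6.9710, 1.8711 + 5.8494) = (6.6411, 7.7205)
End effector: (6.6411, 7.7205)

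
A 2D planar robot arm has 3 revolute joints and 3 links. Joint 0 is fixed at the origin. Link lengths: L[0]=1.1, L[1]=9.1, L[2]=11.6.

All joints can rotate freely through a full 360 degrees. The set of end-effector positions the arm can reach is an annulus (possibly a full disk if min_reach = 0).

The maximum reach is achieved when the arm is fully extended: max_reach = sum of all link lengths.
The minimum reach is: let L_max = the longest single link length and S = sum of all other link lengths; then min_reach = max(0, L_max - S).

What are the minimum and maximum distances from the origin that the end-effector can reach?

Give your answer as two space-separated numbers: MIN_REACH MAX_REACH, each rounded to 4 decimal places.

Answer: 1.4000 21.8000

Derivation:
Link lengths: [1.1, 9.1, 11.6]
max_reach = 1.1 + 9.1 + 11.6 = 21.8
L_max = max([1.1, 9.1, 11.6]) = 11.6
S (sum of others) = 21.8 - 11.6 = 10.2
min_reach = max(0, 11.6 - 10.2) = max(0, 1.4) = 1.4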